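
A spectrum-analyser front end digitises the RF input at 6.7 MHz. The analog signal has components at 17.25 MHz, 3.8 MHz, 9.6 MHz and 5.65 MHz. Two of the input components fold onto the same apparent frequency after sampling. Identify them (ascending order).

fs/2 = 3.35 MHz.
17.25 MHz mod fs = 3.85 MHz.
3.85 MHz > fs/2 = 3.35 MHz, folds to fs − 3.85 MHz = 2.85 MHz.
3.8 MHz > fs/2 = 3.35 MHz, folds to fs − 3.8 MHz = 2.9 MHz.
9.6 MHz mod fs = 2.9 MHz.
2.9 MHz ≤ fs/2 = 3.35 MHz, appears at 2.9 MHz.
5.65 MHz > fs/2 = 3.35 MHz, folds to fs − 5.65 MHz = 1.05 MHz.
3.8 MHz and 9.6 MHz both map to 2.9 MHz.

3.8 MHz, 9.6 MHz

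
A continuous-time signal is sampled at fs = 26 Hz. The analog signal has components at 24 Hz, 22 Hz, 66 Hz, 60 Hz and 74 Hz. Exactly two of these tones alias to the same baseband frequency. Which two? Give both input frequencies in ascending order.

22 Hz, 74 Hz

fs/2 = 13 Hz.
24 Hz > fs/2 = 13 Hz, folds to fs − 24 Hz = 2 Hz.
22 Hz > fs/2 = 13 Hz, folds to fs − 22 Hz = 4 Hz.
66 Hz mod fs = 14 Hz.
14 Hz > fs/2 = 13 Hz, folds to fs − 14 Hz = 12 Hz.
60 Hz mod fs = 8 Hz.
8 Hz ≤ fs/2 = 13 Hz, appears at 8 Hz.
74 Hz mod fs = 22 Hz.
22 Hz > fs/2 = 13 Hz, folds to fs − 22 Hz = 4 Hz.
22 Hz and 74 Hz both map to 4 Hz.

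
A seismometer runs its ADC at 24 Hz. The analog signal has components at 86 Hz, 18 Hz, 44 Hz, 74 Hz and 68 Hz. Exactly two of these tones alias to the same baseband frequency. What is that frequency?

4 Hz

fs/2 = 12 Hz.
86 Hz mod fs = 14 Hz.
14 Hz > fs/2 = 12 Hz, folds to fs − 14 Hz = 10 Hz.
18 Hz > fs/2 = 12 Hz, folds to fs − 18 Hz = 6 Hz.
44 Hz mod fs = 20 Hz.
20 Hz > fs/2 = 12 Hz, folds to fs − 20 Hz = 4 Hz.
74 Hz mod fs = 2 Hz.
2 Hz ≤ fs/2 = 12 Hz, appears at 2 Hz.
68 Hz mod fs = 20 Hz.
20 Hz > fs/2 = 12 Hz, folds to fs − 20 Hz = 4 Hz.
44 Hz and 68 Hz both map to 4 Hz.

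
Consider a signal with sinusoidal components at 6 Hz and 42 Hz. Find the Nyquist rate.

84 Hz

Highest-frequency component: 42 Hz.
Nyquist rate = 2 × 42 Hz = 84 Hz.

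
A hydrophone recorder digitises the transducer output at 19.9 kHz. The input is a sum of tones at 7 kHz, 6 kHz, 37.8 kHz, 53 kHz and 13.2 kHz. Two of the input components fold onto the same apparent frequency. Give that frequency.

fs/2 = 9.95 kHz.
7 kHz ≤ fs/2 = 9.95 kHz, passes unchanged.
6 kHz ≤ fs/2 = 9.95 kHz, passes unchanged.
37.8 kHz mod fs = 17.9 kHz.
17.9 kHz > fs/2 = 9.95 kHz, folds to fs − 17.9 kHz = 2 kHz.
53 kHz mod fs = 13.2 kHz.
13.2 kHz > fs/2 = 9.95 kHz, folds to fs − 13.2 kHz = 6.7 kHz.
13.2 kHz > fs/2 = 9.95 kHz, folds to fs − 13.2 kHz = 6.7 kHz.
13.2 kHz and 53 kHz both map to 6.7 kHz.

6.7 kHz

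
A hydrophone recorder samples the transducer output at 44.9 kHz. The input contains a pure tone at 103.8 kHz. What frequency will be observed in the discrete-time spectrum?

14 kHz

103.8 kHz mod fs = 14 kHz.
14 kHz ≤ fs/2 = 22.45 kHz, appears at 14 kHz.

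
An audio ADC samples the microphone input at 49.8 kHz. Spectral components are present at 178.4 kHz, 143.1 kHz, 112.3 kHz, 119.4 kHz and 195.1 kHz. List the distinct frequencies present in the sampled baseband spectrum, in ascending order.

4.1 kHz, 6.3 kHz, 12.7 kHz, 19.8 kHz, 20.8 kHz

fs/2 = 24.9 kHz.
178.4 kHz mod fs = 29 kHz.
29 kHz > fs/2 = 24.9 kHz, folds to fs − 29 kHz = 20.8 kHz.
143.1 kHz mod fs = 43.5 kHz.
43.5 kHz > fs/2 = 24.9 kHz, folds to fs − 43.5 kHz = 6.3 kHz.
112.3 kHz mod fs = 12.7 kHz.
12.7 kHz ≤ fs/2 = 24.9 kHz, appears at 12.7 kHz.
119.4 kHz mod fs = 19.8 kHz.
19.8 kHz ≤ fs/2 = 24.9 kHz, appears at 19.8 kHz.
195.1 kHz mod fs = 45.7 kHz.
45.7 kHz > fs/2 = 24.9 kHz, folds to fs − 45.7 kHz = 4.1 kHz.
Distinct values: {4.1 kHz, 6.3 kHz, 12.7 kHz, 19.8 kHz, 20.8 kHz}.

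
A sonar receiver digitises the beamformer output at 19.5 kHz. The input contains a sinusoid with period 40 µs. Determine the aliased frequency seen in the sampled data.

T = 40 µs → f = 1/T = 25 kHz.
25 kHz mod fs = 5.5 kHz.
5.5 kHz ≤ fs/2 = 9.75 kHz, appears at 5.5 kHz.

5.5 kHz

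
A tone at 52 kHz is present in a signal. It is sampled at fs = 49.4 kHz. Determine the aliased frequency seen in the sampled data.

52 kHz mod fs = 2.6 kHz.
2.6 kHz ≤ fs/2 = 24.7 kHz, appears at 2.6 kHz.

2.6 kHz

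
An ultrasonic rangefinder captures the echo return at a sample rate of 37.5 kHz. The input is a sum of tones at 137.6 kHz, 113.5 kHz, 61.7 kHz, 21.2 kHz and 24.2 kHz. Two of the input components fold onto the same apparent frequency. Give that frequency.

13.3 kHz

fs/2 = 18.75 kHz.
137.6 kHz mod fs = 25.1 kHz.
25.1 kHz > fs/2 = 18.75 kHz, folds to fs − 25.1 kHz = 12.4 kHz.
113.5 kHz mod fs = 1 kHz.
1 kHz ≤ fs/2 = 18.75 kHz, appears at 1 kHz.
61.7 kHz mod fs = 24.2 kHz.
24.2 kHz > fs/2 = 18.75 kHz, folds to fs − 24.2 kHz = 13.3 kHz.
21.2 kHz > fs/2 = 18.75 kHz, folds to fs − 21.2 kHz = 16.3 kHz.
24.2 kHz > fs/2 = 18.75 kHz, folds to fs − 24.2 kHz = 13.3 kHz.
24.2 kHz and 61.7 kHz both map to 13.3 kHz.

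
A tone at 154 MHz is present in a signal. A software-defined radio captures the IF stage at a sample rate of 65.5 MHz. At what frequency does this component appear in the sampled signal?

23 MHz

154 MHz mod fs = 23 MHz.
23 MHz ≤ fs/2 = 32.75 MHz, appears at 23 MHz.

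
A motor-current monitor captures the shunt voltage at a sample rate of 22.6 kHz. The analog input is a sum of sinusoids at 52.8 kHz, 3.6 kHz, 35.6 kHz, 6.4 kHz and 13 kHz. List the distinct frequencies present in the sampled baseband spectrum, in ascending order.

fs/2 = 11.3 kHz.
52.8 kHz mod fs = 7.6 kHz.
7.6 kHz ≤ fs/2 = 11.3 kHz, appears at 7.6 kHz.
3.6 kHz ≤ fs/2 = 11.3 kHz, passes unchanged.
35.6 kHz mod fs = 13 kHz.
13 kHz > fs/2 = 11.3 kHz, folds to fs − 13 kHz = 9.6 kHz.
6.4 kHz ≤ fs/2 = 11.3 kHz, passes unchanged.
13 kHz > fs/2 = 11.3 kHz, folds to fs − 13 kHz = 9.6 kHz.
Distinct values: {3.6 kHz, 6.4 kHz, 7.6 kHz, 9.6 kHz}.

3.6 kHz, 6.4 kHz, 7.6 kHz, 9.6 kHz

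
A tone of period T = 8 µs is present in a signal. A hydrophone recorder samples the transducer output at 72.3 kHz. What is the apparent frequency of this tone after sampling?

19.6 kHz

T = 8 µs → f = 1/T = 125 kHz.
125 kHz mod fs = 52.7 kHz.
52.7 kHz > fs/2 = 36.15 kHz, folds to fs − 52.7 kHz = 19.6 kHz.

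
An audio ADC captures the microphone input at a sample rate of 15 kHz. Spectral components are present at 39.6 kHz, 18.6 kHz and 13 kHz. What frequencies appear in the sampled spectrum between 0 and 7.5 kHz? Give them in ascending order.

fs/2 = 7.5 kHz.
39.6 kHz mod fs = 9.6 kHz.
9.6 kHz > fs/2 = 7.5 kHz, folds to fs − 9.6 kHz = 5.4 kHz.
18.6 kHz mod fs = 3.6 kHz.
3.6 kHz ≤ fs/2 = 7.5 kHz, appears at 3.6 kHz.
13 kHz > fs/2 = 7.5 kHz, folds to fs − 13 kHz = 2 kHz.
Distinct values: {2 kHz, 3.6 kHz, 5.4 kHz}.

2 kHz, 3.6 kHz, 5.4 kHz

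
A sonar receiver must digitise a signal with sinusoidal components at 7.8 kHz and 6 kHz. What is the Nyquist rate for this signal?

Highest-frequency component: 7.8 kHz.
Nyquist rate = 2 × 7.8 kHz = 15.6 kHz.

15.6 kHz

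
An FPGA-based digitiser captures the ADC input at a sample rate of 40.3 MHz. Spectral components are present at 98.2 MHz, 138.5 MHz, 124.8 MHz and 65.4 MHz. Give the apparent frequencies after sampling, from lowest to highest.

3.9 MHz, 15.2 MHz, 17.6 MHz

fs/2 = 20.15 MHz.
98.2 MHz mod fs = 17.6 MHz.
17.6 MHz ≤ fs/2 = 20.15 MHz, appears at 17.6 MHz.
138.5 MHz mod fs = 17.6 MHz.
17.6 MHz ≤ fs/2 = 20.15 MHz, appears at 17.6 MHz.
124.8 MHz mod fs = 3.9 MHz.
3.9 MHz ≤ fs/2 = 20.15 MHz, appears at 3.9 MHz.
65.4 MHz mod fs = 25.1 MHz.
25.1 MHz > fs/2 = 20.15 MHz, folds to fs − 25.1 MHz = 15.2 MHz.
Distinct values: {3.9 MHz, 15.2 MHz, 17.6 MHz}.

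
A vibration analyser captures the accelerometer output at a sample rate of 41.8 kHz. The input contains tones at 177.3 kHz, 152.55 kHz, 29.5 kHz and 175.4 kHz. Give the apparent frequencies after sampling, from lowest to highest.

fs/2 = 20.9 kHz.
177.3 kHz mod fs = 10.1 kHz.
10.1 kHz ≤ fs/2 = 20.9 kHz, appears at 10.1 kHz.
152.55 kHz mod fs = 27.15 kHz.
27.15 kHz > fs/2 = 20.9 kHz, folds to fs − 27.15 kHz = 14.65 kHz.
29.5 kHz > fs/2 = 20.9 kHz, folds to fs − 29.5 kHz = 12.3 kHz.
175.4 kHz mod fs = 8.2 kHz.
8.2 kHz ≤ fs/2 = 20.9 kHz, appears at 8.2 kHz.
Distinct values: {8.2 kHz, 10.1 kHz, 12.3 kHz, 14.65 kHz}.

8.2 kHz, 10.1 kHz, 12.3 kHz, 14.65 kHz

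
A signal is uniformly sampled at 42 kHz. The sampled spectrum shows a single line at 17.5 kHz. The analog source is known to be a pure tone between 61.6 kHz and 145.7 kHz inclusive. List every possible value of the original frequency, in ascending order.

66.5 kHz, 101.5 kHz, 108.5 kHz, 143.5 kHz

Frequencies that alias to 17.5 kHz are k·fs ± 17.5 kHz for integer k ≥ 0.
k=0: 17.5 kHz.
k=1: 24.5 kHz, 59.5 kHz.
k=2: 66.5 kHz, 101.5 kHz.
k=3: 108.5 kHz, 143.5 kHz.
k=4: 150.5 kHz, 185.5 kHz.
Within [61.6 kHz, 145.7 kHz]: 66.5 kHz, 101.5 kHz, 108.5 kHz, 143.5 kHz.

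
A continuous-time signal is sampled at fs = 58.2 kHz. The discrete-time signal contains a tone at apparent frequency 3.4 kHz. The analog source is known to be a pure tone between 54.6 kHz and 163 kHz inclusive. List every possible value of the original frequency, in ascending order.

Frequencies that alias to 3.4 kHz are k·fs ± 3.4 kHz for integer k ≥ 0.
k=0: 3.4 kHz.
k=1: 54.8 kHz, 61.6 kHz.
k=2: 113 kHz, 119.8 kHz.
k=3: 171.2 kHz, 178 kHz.
Within [54.6 kHz, 163 kHz]: 54.8 kHz, 61.6 kHz, 113 kHz, 119.8 kHz.

54.8 kHz, 61.6 kHz, 113 kHz, 119.8 kHz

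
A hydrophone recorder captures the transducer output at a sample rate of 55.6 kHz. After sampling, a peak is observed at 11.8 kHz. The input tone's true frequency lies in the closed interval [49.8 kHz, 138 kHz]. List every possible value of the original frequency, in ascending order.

67.4 kHz, 99.4 kHz, 123 kHz

Frequencies that alias to 11.8 kHz are k·fs ± 11.8 kHz for integer k ≥ 0.
k=0: 11.8 kHz.
k=1: 43.8 kHz, 67.4 kHz.
k=2: 99.4 kHz, 123 kHz.
k=3: 155 kHz, 178.6 kHz.
Within [49.8 kHz, 138 kHz]: 67.4 kHz, 99.4 kHz, 123 kHz.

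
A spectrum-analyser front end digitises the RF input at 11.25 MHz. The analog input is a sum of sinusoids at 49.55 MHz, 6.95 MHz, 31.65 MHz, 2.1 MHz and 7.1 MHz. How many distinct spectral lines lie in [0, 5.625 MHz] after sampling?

fs/2 = 5.625 MHz.
49.55 MHz mod fs = 4.55 MHz.
4.55 MHz ≤ fs/2 = 5.625 MHz, appears at 4.55 MHz.
6.95 MHz > fs/2 = 5.625 MHz, folds to fs − 6.95 MHz = 4.3 MHz.
31.65 MHz mod fs = 9.15 MHz.
9.15 MHz > fs/2 = 5.625 MHz, folds to fs − 9.15 MHz = 2.1 MHz.
2.1 MHz ≤ fs/2 = 5.625 MHz, passes unchanged.
7.1 MHz > fs/2 = 5.625 MHz, folds to fs − 7.1 MHz = 4.15 MHz.
Distinct values: {2.1 MHz, 4.15 MHz, 4.3 MHz, 4.55 MHz} → 4.

4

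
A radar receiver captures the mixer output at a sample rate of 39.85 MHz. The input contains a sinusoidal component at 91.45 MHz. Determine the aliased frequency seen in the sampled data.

91.45 MHz mod fs = 11.75 MHz.
11.75 MHz ≤ fs/2 = 19.925 MHz, appears at 11.75 MHz.

11.75 MHz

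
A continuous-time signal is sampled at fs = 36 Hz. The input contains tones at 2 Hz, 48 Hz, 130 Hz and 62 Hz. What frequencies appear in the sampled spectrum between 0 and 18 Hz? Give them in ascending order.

fs/2 = 18 Hz.
2 Hz ≤ fs/2 = 18 Hz, passes unchanged.
48 Hz mod fs = 12 Hz.
12 Hz ≤ fs/2 = 18 Hz, appears at 12 Hz.
130 Hz mod fs = 22 Hz.
22 Hz > fs/2 = 18 Hz, folds to fs − 22 Hz = 14 Hz.
62 Hz mod fs = 26 Hz.
26 Hz > fs/2 = 18 Hz, folds to fs − 26 Hz = 10 Hz.
Distinct values: {2 Hz, 10 Hz, 12 Hz, 14 Hz}.

2 Hz, 10 Hz, 12 Hz, 14 Hz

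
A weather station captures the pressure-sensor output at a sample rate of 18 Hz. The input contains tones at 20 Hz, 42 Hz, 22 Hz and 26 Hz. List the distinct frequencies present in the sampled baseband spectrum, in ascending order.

2 Hz, 4 Hz, 6 Hz, 8 Hz

fs/2 = 9 Hz.
20 Hz mod fs = 2 Hz.
2 Hz ≤ fs/2 = 9 Hz, appears at 2 Hz.
42 Hz mod fs = 6 Hz.
6 Hz ≤ fs/2 = 9 Hz, appears at 6 Hz.
22 Hz mod fs = 4 Hz.
4 Hz ≤ fs/2 = 9 Hz, appears at 4 Hz.
26 Hz mod fs = 8 Hz.
8 Hz ≤ fs/2 = 9 Hz, appears at 8 Hz.
Distinct values: {2 Hz, 4 Hz, 6 Hz, 8 Hz}.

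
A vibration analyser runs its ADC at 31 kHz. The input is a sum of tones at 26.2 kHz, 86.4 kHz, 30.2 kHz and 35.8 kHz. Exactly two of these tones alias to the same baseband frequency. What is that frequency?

4.8 kHz

fs/2 = 15.5 kHz.
26.2 kHz > fs/2 = 15.5 kHz, folds to fs − 26.2 kHz = 4.8 kHz.
86.4 kHz mod fs = 24.4 kHz.
24.4 kHz > fs/2 = 15.5 kHz, folds to fs − 24.4 kHz = 6.6 kHz.
30.2 kHz > fs/2 = 15.5 kHz, folds to fs − 30.2 kHz = 0.8 kHz.
35.8 kHz mod fs = 4.8 kHz.
4.8 kHz ≤ fs/2 = 15.5 kHz, appears at 4.8 kHz.
26.2 kHz and 35.8 kHz both map to 4.8 kHz.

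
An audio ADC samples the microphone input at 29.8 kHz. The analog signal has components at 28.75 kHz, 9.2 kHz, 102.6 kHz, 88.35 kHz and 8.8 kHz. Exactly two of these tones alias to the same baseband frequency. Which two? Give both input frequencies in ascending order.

fs/2 = 14.9 kHz.
28.75 kHz > fs/2 = 14.9 kHz, folds to fs − 28.75 kHz = 1.05 kHz.
9.2 kHz ≤ fs/2 = 14.9 kHz, passes unchanged.
102.6 kHz mod fs = 13.2 kHz.
13.2 kHz ≤ fs/2 = 14.9 kHz, appears at 13.2 kHz.
88.35 kHz mod fs = 28.75 kHz.
28.75 kHz > fs/2 = 14.9 kHz, folds to fs − 28.75 kHz = 1.05 kHz.
8.8 kHz ≤ fs/2 = 14.9 kHz, passes unchanged.
28.75 kHz and 88.35 kHz both map to 1.05 kHz.

28.75 kHz, 88.35 kHz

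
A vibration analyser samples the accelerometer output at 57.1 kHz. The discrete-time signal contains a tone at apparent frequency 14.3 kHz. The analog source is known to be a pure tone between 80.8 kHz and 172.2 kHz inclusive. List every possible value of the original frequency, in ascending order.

99.9 kHz, 128.5 kHz, 157 kHz

Frequencies that alias to 14.3 kHz are k·fs ± 14.3 kHz for integer k ≥ 0.
k=0: 14.3 kHz.
k=1: 42.8 kHz, 71.4 kHz.
k=2: 99.9 kHz, 128.5 kHz.
k=3: 157 kHz, 185.6 kHz.
k=4: 214.1 kHz, 242.7 kHz.
Within [80.8 kHz, 172.2 kHz]: 99.9 kHz, 128.5 kHz, 157 kHz.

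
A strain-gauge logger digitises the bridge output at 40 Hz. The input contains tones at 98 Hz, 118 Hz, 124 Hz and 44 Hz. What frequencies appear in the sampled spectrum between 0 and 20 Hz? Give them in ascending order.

2 Hz, 4 Hz, 18 Hz

fs/2 = 20 Hz.
98 Hz mod fs = 18 Hz.
18 Hz ≤ fs/2 = 20 Hz, appears at 18 Hz.
118 Hz mod fs = 38 Hz.
38 Hz > fs/2 = 20 Hz, folds to fs − 38 Hz = 2 Hz.
124 Hz mod fs = 4 Hz.
4 Hz ≤ fs/2 = 20 Hz, appears at 4 Hz.
44 Hz mod fs = 4 Hz.
4 Hz ≤ fs/2 = 20 Hz, appears at 4 Hz.
Distinct values: {2 Hz, 4 Hz, 18 Hz}.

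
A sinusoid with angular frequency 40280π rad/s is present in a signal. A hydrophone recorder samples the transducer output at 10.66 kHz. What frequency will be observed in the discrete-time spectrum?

1.18 kHz

ω = 40280π rad/s → f = ω/(2π) = 20140 Hz = 20.14 kHz.
20.14 kHz mod fs = 9.48 kHz.
9.48 kHz > fs/2 = 5.33 kHz, folds to fs − 9.48 kHz = 1.18 kHz.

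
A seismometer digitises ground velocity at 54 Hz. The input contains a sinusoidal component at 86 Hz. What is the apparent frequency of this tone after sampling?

86 Hz mod fs = 32 Hz.
32 Hz > fs/2 = 27 Hz, folds to fs − 32 Hz = 22 Hz.

22 Hz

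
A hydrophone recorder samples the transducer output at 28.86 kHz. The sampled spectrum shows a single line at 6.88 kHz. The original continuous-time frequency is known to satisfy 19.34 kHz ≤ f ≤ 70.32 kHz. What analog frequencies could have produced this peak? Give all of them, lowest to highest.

21.98 kHz, 35.74 kHz, 50.84 kHz, 64.6 kHz

Frequencies that alias to 6.88 kHz are k·fs ± 6.88 kHz for integer k ≥ 0.
k=0: 6.88 kHz.
k=1: 21.98 kHz, 35.74 kHz.
k=2: 50.84 kHz, 64.6 kHz.
k=3: 79.7 kHz, 93.46 kHz.
Within [19.34 kHz, 70.32 kHz]: 21.98 kHz, 35.74 kHz, 50.84 kHz, 64.6 kHz.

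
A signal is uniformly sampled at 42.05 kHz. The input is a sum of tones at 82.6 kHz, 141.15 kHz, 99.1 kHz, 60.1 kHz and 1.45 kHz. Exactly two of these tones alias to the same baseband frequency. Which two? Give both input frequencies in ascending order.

99.1 kHz, 141.15 kHz

fs/2 = 21.025 kHz.
82.6 kHz mod fs = 40.55 kHz.
40.55 kHz > fs/2 = 21.025 kHz, folds to fs − 40.55 kHz = 1.5 kHz.
141.15 kHz mod fs = 15 kHz.
15 kHz ≤ fs/2 = 21.025 kHz, appears at 15 kHz.
99.1 kHz mod fs = 15 kHz.
15 kHz ≤ fs/2 = 21.025 kHz, appears at 15 kHz.
60.1 kHz mod fs = 18.05 kHz.
18.05 kHz ≤ fs/2 = 21.025 kHz, appears at 18.05 kHz.
1.45 kHz ≤ fs/2 = 21.025 kHz, passes unchanged.
99.1 kHz and 141.15 kHz both map to 15 kHz.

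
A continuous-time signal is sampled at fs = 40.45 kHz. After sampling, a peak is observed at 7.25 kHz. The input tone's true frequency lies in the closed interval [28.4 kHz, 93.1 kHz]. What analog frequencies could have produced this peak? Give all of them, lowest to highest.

Frequencies that alias to 7.25 kHz are k·fs ± 7.25 kHz for integer k ≥ 0.
k=0: 7.25 kHz.
k=1: 33.2 kHz, 47.7 kHz.
k=2: 73.65 kHz, 88.15 kHz.
k=3: 114.1 kHz, 128.6 kHz.
Within [28.4 kHz, 93.1 kHz]: 33.2 kHz, 47.7 kHz, 73.65 kHz, 88.15 kHz.

33.2 kHz, 47.7 kHz, 73.65 kHz, 88.15 kHz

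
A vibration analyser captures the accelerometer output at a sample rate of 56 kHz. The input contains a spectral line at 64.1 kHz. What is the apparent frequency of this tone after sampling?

8.1 kHz

64.1 kHz mod fs = 8.1 kHz.
8.1 kHz ≤ fs/2 = 28 kHz, appears at 8.1 kHz.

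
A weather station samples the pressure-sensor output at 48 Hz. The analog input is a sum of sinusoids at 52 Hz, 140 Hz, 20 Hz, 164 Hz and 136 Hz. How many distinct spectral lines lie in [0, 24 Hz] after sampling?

fs/2 = 24 Hz.
52 Hz mod fs = 4 Hz.
4 Hz ≤ fs/2 = 24 Hz, appears at 4 Hz.
140 Hz mod fs = 44 Hz.
44 Hz > fs/2 = 24 Hz, folds to fs − 44 Hz = 4 Hz.
20 Hz ≤ fs/2 = 24 Hz, passes unchanged.
164 Hz mod fs = 20 Hz.
20 Hz ≤ fs/2 = 24 Hz, appears at 20 Hz.
136 Hz mod fs = 40 Hz.
40 Hz > fs/2 = 24 Hz, folds to fs − 40 Hz = 8 Hz.
Distinct values: {4 Hz, 8 Hz, 20 Hz} → 3.

3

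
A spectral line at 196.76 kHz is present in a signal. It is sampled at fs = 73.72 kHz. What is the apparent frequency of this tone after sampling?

24.4 kHz

196.76 kHz mod fs = 49.32 kHz.
49.32 kHz > fs/2 = 36.86 kHz, folds to fs − 49.32 kHz = 24.4 kHz.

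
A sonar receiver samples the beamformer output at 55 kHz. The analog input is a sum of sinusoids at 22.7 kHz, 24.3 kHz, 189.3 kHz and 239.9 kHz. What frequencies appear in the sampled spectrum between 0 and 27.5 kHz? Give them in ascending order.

19.9 kHz, 22.7 kHz, 24.3 kHz

fs/2 = 27.5 kHz.
22.7 kHz ≤ fs/2 = 27.5 kHz, passes unchanged.
24.3 kHz ≤ fs/2 = 27.5 kHz, passes unchanged.
189.3 kHz mod fs = 24.3 kHz.
24.3 kHz ≤ fs/2 = 27.5 kHz, appears at 24.3 kHz.
239.9 kHz mod fs = 19.9 kHz.
19.9 kHz ≤ fs/2 = 27.5 kHz, appears at 19.9 kHz.
Distinct values: {19.9 kHz, 22.7 kHz, 24.3 kHz}.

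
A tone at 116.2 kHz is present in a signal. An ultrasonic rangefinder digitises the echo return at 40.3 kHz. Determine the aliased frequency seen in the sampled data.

116.2 kHz mod fs = 35.6 kHz.
35.6 kHz > fs/2 = 20.15 kHz, folds to fs − 35.6 kHz = 4.7 kHz.

4.7 kHz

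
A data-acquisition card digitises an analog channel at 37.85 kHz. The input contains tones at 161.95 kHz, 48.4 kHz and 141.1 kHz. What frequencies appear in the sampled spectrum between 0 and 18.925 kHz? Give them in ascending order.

fs/2 = 18.925 kHz.
161.95 kHz mod fs = 10.55 kHz.
10.55 kHz ≤ fs/2 = 18.925 kHz, appears at 10.55 kHz.
48.4 kHz mod fs = 10.55 kHz.
10.55 kHz ≤ fs/2 = 18.925 kHz, appears at 10.55 kHz.
141.1 kHz mod fs = 27.55 kHz.
27.55 kHz > fs/2 = 18.925 kHz, folds to fs − 27.55 kHz = 10.3 kHz.
Distinct values: {10.3 kHz, 10.55 kHz}.

10.3 kHz, 10.55 kHz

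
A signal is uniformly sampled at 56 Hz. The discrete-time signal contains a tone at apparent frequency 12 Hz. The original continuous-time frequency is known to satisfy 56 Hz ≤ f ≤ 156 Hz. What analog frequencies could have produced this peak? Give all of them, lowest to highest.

Frequencies that alias to 12 Hz are k·fs ± 12 Hz for integer k ≥ 0.
k=0: 12 Hz.
k=1: 44 Hz, 68 Hz.
k=2: 100 Hz, 124 Hz.
k=3: 156 Hz, 180 Hz.
k=4: 212 Hz, 236 Hz.
Within [56 Hz, 156 Hz]: 68 Hz, 100 Hz, 124 Hz, 156 Hz.

68 Hz, 100 Hz, 124 Hz, 156 Hz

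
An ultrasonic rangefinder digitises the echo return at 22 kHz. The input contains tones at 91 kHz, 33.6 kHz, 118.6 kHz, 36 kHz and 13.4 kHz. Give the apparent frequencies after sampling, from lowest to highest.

fs/2 = 11 kHz.
91 kHz mod fs = 3 kHz.
3 kHz ≤ fs/2 = 11 kHz, appears at 3 kHz.
33.6 kHz mod fs = 11.6 kHz.
11.6 kHz > fs/2 = 11 kHz, folds to fs − 11.6 kHz = 10.4 kHz.
118.6 kHz mod fs = 8.6 kHz.
8.6 kHz ≤ fs/2 = 11 kHz, appears at 8.6 kHz.
36 kHz mod fs = 14 kHz.
14 kHz > fs/2 = 11 kHz, folds to fs − 14 kHz = 8 kHz.
13.4 kHz > fs/2 = 11 kHz, folds to fs − 13.4 kHz = 8.6 kHz.
Distinct values: {3 kHz, 8 kHz, 8.6 kHz, 10.4 kHz}.

3 kHz, 8 kHz, 8.6 kHz, 10.4 kHz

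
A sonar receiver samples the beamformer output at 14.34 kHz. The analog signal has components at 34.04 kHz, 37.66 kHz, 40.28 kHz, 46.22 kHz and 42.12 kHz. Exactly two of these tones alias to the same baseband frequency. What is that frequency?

5.36 kHz

fs/2 = 7.17 kHz.
34.04 kHz mod fs = 5.36 kHz.
5.36 kHz ≤ fs/2 = 7.17 kHz, appears at 5.36 kHz.
37.66 kHz mod fs = 8.98 kHz.
8.98 kHz > fs/2 = 7.17 kHz, folds to fs − 8.98 kHz = 5.36 kHz.
40.28 kHz mod fs = 11.6 kHz.
11.6 kHz > fs/2 = 7.17 kHz, folds to fs − 11.6 kHz = 2.74 kHz.
46.22 kHz mod fs = 3.2 kHz.
3.2 kHz ≤ fs/2 = 7.17 kHz, appears at 3.2 kHz.
42.12 kHz mod fs = 13.44 kHz.
13.44 kHz > fs/2 = 7.17 kHz, folds to fs − 13.44 kHz = 0.9 kHz.
34.04 kHz and 37.66 kHz both map to 5.36 kHz.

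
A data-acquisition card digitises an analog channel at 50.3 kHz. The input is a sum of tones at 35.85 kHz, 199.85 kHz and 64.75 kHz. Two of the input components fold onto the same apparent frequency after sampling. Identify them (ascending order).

fs/2 = 25.15 kHz.
35.85 kHz > fs/2 = 25.15 kHz, folds to fs − 35.85 kHz = 14.45 kHz.
199.85 kHz mod fs = 48.95 kHz.
48.95 kHz > fs/2 = 25.15 kHz, folds to fs − 48.95 kHz = 1.35 kHz.
64.75 kHz mod fs = 14.45 kHz.
14.45 kHz ≤ fs/2 = 25.15 kHz, appears at 14.45 kHz.
35.85 kHz and 64.75 kHz both map to 14.45 kHz.

35.85 kHz, 64.75 kHz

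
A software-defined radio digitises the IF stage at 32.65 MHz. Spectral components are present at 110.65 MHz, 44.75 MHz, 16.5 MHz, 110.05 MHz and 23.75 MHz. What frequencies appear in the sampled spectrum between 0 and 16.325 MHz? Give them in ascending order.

8.9 MHz, 12.1 MHz, 12.7 MHz, 16.15 MHz

fs/2 = 16.325 MHz.
110.65 MHz mod fs = 12.7 MHz.
12.7 MHz ≤ fs/2 = 16.325 MHz, appears at 12.7 MHz.
44.75 MHz mod fs = 12.1 MHz.
12.1 MHz ≤ fs/2 = 16.325 MHz, appears at 12.1 MHz.
16.5 MHz > fs/2 = 16.325 MHz, folds to fs − 16.5 MHz = 16.15 MHz.
110.05 MHz mod fs = 12.1 MHz.
12.1 MHz ≤ fs/2 = 16.325 MHz, appears at 12.1 MHz.
23.75 MHz > fs/2 = 16.325 MHz, folds to fs − 23.75 MHz = 8.9 MHz.
Distinct values: {8.9 MHz, 12.1 MHz, 12.7 MHz, 16.15 MHz}.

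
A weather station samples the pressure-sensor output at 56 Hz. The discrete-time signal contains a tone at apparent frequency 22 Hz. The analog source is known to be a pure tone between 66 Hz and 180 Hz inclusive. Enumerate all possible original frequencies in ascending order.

78 Hz, 90 Hz, 134 Hz, 146 Hz

Frequencies that alias to 22 Hz are k·fs ± 22 Hz for integer k ≥ 0.
k=0: 22 Hz.
k=1: 34 Hz, 78 Hz.
k=2: 90 Hz, 134 Hz.
k=3: 146 Hz, 190 Hz.
k=4: 202 Hz, 246 Hz.
Within [66 Hz, 180 Hz]: 78 Hz, 90 Hz, 134 Hz, 146 Hz.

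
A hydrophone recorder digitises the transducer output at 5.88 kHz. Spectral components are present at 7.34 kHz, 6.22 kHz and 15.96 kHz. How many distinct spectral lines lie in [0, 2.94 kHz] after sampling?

fs/2 = 2.94 kHz.
7.34 kHz mod fs = 1.46 kHz.
1.46 kHz ≤ fs/2 = 2.94 kHz, appears at 1.46 kHz.
6.22 kHz mod fs = 0.34 kHz.
0.34 kHz ≤ fs/2 = 2.94 kHz, appears at 0.34 kHz.
15.96 kHz mod fs = 4.2 kHz.
4.2 kHz > fs/2 = 2.94 kHz, folds to fs − 4.2 kHz = 1.68 kHz.
Distinct values: {0.34 kHz, 1.46 kHz, 1.68 kHz} → 3.

3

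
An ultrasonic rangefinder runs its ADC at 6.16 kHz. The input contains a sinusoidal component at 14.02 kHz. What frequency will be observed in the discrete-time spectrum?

14.02 kHz mod fs = 1.7 kHz.
1.7 kHz ≤ fs/2 = 3.08 kHz, appears at 1.7 kHz.

1.7 kHz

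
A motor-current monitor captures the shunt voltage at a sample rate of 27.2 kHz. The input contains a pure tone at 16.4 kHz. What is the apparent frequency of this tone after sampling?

10.8 kHz

16.4 kHz > fs/2 = 13.6 kHz, folds to fs − 16.4 kHz = 10.8 kHz.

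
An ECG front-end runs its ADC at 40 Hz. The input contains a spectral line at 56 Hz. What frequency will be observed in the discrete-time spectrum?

56 Hz mod fs = 16 Hz.
16 Hz ≤ fs/2 = 20 Hz, appears at 16 Hz.

16 Hz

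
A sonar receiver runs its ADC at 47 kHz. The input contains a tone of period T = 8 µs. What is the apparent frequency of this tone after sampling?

T = 8 µs → f = 1/T = 125 kHz.
125 kHz mod fs = 31 kHz.
31 kHz > fs/2 = 23.5 kHz, folds to fs − 31 kHz = 16 kHz.

16 kHz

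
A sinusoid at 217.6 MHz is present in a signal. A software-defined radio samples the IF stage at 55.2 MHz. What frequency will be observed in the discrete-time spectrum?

217.6 MHz mod fs = 52 MHz.
52 MHz > fs/2 = 27.6 MHz, folds to fs − 52 MHz = 3.2 MHz.

3.2 MHz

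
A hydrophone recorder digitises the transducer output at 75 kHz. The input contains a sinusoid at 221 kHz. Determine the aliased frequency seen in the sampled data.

4 kHz

221 kHz mod fs = 71 kHz.
71 kHz > fs/2 = 37.5 kHz, folds to fs − 71 kHz = 4 kHz.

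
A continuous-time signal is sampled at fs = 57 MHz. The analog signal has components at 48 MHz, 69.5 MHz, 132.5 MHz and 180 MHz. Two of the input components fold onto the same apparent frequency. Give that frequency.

9 MHz

fs/2 = 28.5 MHz.
48 MHz > fs/2 = 28.5 MHz, folds to fs − 48 MHz = 9 MHz.
69.5 MHz mod fs = 12.5 MHz.
12.5 MHz ≤ fs/2 = 28.5 MHz, appears at 12.5 MHz.
132.5 MHz mod fs = 18.5 MHz.
18.5 MHz ≤ fs/2 = 28.5 MHz, appears at 18.5 MHz.
180 MHz mod fs = 9 MHz.
9 MHz ≤ fs/2 = 28.5 MHz, appears at 9 MHz.
48 MHz and 180 MHz both map to 9 MHz.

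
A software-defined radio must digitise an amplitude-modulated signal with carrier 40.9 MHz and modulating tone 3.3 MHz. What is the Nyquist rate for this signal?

AM sidebands sit at fc ± fm = 37.6 MHz and 44.2 MHz.
Highest-frequency component: 44.2 MHz.
Nyquist rate = 2 × 44.2 MHz = 88.4 MHz.

88.4 MHz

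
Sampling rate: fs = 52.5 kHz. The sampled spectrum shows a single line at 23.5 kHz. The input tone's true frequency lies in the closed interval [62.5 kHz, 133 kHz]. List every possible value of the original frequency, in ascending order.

Frequencies that alias to 23.5 kHz are k·fs ± 23.5 kHz for integer k ≥ 0.
k=0: 23.5 kHz.
k=1: 29 kHz, 76 kHz.
k=2: 81.5 kHz, 128.5 kHz.
k=3: 134 kHz, 181 kHz.
Within [62.5 kHz, 133 kHz]: 76 kHz, 81.5 kHz, 128.5 kHz.

76 kHz, 81.5 kHz, 128.5 kHz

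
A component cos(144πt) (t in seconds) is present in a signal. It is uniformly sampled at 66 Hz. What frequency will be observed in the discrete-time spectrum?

ω = 144π rad/s → f = ω/(2π) = 72 Hz.
72 Hz mod fs = 6 Hz.
6 Hz ≤ fs/2 = 33 Hz, appears at 6 Hz.

6 Hz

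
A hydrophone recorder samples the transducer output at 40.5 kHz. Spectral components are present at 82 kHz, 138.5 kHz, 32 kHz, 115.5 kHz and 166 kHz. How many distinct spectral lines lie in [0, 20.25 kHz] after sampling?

fs/2 = 20.25 kHz.
82 kHz mod fs = 1 kHz.
1 kHz ≤ fs/2 = 20.25 kHz, appears at 1 kHz.
138.5 kHz mod fs = 17 kHz.
17 kHz ≤ fs/2 = 20.25 kHz, appears at 17 kHz.
32 kHz > fs/2 = 20.25 kHz, folds to fs − 32 kHz = 8.5 kHz.
115.5 kHz mod fs = 34.5 kHz.
34.5 kHz > fs/2 = 20.25 kHz, folds to fs − 34.5 kHz = 6 kHz.
166 kHz mod fs = 4 kHz.
4 kHz ≤ fs/2 = 20.25 kHz, appears at 4 kHz.
Distinct values: {1 kHz, 4 kHz, 6 kHz, 8.5 kHz, 17 kHz} → 5.

5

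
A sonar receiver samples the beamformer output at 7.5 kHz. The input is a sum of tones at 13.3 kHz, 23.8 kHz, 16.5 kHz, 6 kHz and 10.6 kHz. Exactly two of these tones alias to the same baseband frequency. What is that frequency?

1.5 kHz

fs/2 = 3.75 kHz.
13.3 kHz mod fs = 5.8 kHz.
5.8 kHz > fs/2 = 3.75 kHz, folds to fs − 5.8 kHz = 1.7 kHz.
23.8 kHz mod fs = 1.3 kHz.
1.3 kHz ≤ fs/2 = 3.75 kHz, appears at 1.3 kHz.
16.5 kHz mod fs = 1.5 kHz.
1.5 kHz ≤ fs/2 = 3.75 kHz, appears at 1.5 kHz.
6 kHz > fs/2 = 3.75 kHz, folds to fs − 6 kHz = 1.5 kHz.
10.6 kHz mod fs = 3.1 kHz.
3.1 kHz ≤ fs/2 = 3.75 kHz, appears at 3.1 kHz.
6 kHz and 16.5 kHz both map to 1.5 kHz.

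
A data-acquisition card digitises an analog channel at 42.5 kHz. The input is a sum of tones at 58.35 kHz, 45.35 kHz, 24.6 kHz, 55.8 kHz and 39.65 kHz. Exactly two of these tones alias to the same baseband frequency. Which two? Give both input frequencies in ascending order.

fs/2 = 21.25 kHz.
58.35 kHz mod fs = 15.85 kHz.
15.85 kHz ≤ fs/2 = 21.25 kHz, appears at 15.85 kHz.
45.35 kHz mod fs = 2.85 kHz.
2.85 kHz ≤ fs/2 = 21.25 kHz, appears at 2.85 kHz.
24.6 kHz > fs/2 = 21.25 kHz, folds to fs − 24.6 kHz = 17.9 kHz.
55.8 kHz mod fs = 13.3 kHz.
13.3 kHz ≤ fs/2 = 21.25 kHz, appears at 13.3 kHz.
39.65 kHz > fs/2 = 21.25 kHz, folds to fs − 39.65 kHz = 2.85 kHz.
39.65 kHz and 45.35 kHz both map to 2.85 kHz.

39.65 kHz, 45.35 kHz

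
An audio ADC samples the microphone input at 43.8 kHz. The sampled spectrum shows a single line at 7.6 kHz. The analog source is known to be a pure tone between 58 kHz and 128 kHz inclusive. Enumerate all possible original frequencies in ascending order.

Frequencies that alias to 7.6 kHz are k·fs ± 7.6 kHz for integer k ≥ 0.
k=0: 7.6 kHz.
k=1: 36.2 kHz, 51.4 kHz.
k=2: 80 kHz, 95.2 kHz.
k=3: 123.8 kHz, 139 kHz.
k=4: 167.6 kHz, 182.8 kHz.
Within [58 kHz, 128 kHz]: 80 kHz, 95.2 kHz, 123.8 kHz.

80 kHz, 95.2 kHz, 123.8 kHz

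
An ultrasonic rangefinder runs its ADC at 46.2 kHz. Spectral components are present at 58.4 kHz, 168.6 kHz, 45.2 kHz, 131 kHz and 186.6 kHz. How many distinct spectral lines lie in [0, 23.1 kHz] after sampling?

fs/2 = 23.1 kHz.
58.4 kHz mod fs = 12.2 kHz.
12.2 kHz ≤ fs/2 = 23.1 kHz, appears at 12.2 kHz.
168.6 kHz mod fs = 30 kHz.
30 kHz > fs/2 = 23.1 kHz, folds to fs − 30 kHz = 16.2 kHz.
45.2 kHz > fs/2 = 23.1 kHz, folds to fs − 45.2 kHz = 1 kHz.
131 kHz mod fs = 38.6 kHz.
38.6 kHz > fs/2 = 23.1 kHz, folds to fs − 38.6 kHz = 7.6 kHz.
186.6 kHz mod fs = 1.8 kHz.
1.8 kHz ≤ fs/2 = 23.1 kHz, appears at 1.8 kHz.
Distinct values: {1 kHz, 1.8 kHz, 7.6 kHz, 12.2 kHz, 16.2 kHz} → 5.

5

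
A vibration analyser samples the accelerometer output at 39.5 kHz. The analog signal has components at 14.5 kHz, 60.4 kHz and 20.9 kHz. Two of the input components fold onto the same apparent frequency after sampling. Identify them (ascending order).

fs/2 = 19.75 kHz.
14.5 kHz ≤ fs/2 = 19.75 kHz, passes unchanged.
60.4 kHz mod fs = 20.9 kHz.
20.9 kHz > fs/2 = 19.75 kHz, folds to fs − 20.9 kHz = 18.6 kHz.
20.9 kHz > fs/2 = 19.75 kHz, folds to fs − 20.9 kHz = 18.6 kHz.
20.9 kHz and 60.4 kHz both map to 18.6 kHz.

20.9 kHz, 60.4 kHz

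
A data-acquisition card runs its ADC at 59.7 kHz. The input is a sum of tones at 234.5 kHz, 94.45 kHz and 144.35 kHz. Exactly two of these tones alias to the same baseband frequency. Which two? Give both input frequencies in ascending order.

94.45 kHz, 144.35 kHz

fs/2 = 29.85 kHz.
234.5 kHz mod fs = 55.4 kHz.
55.4 kHz > fs/2 = 29.85 kHz, folds to fs − 55.4 kHz = 4.3 kHz.
94.45 kHz mod fs = 34.75 kHz.
34.75 kHz > fs/2 = 29.85 kHz, folds to fs − 34.75 kHz = 24.95 kHz.
144.35 kHz mod fs = 24.95 kHz.
24.95 kHz ≤ fs/2 = 29.85 kHz, appears at 24.95 kHz.
94.45 kHz and 144.35 kHz both map to 24.95 kHz.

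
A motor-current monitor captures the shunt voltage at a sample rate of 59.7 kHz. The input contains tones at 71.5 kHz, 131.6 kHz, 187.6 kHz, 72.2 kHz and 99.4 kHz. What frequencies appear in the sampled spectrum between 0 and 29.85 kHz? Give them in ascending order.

8.5 kHz, 11.8 kHz, 12.2 kHz, 12.5 kHz, 20 kHz

fs/2 = 29.85 kHz.
71.5 kHz mod fs = 11.8 kHz.
11.8 kHz ≤ fs/2 = 29.85 kHz, appears at 11.8 kHz.
131.6 kHz mod fs = 12.2 kHz.
12.2 kHz ≤ fs/2 = 29.85 kHz, appears at 12.2 kHz.
187.6 kHz mod fs = 8.5 kHz.
8.5 kHz ≤ fs/2 = 29.85 kHz, appears at 8.5 kHz.
72.2 kHz mod fs = 12.5 kHz.
12.5 kHz ≤ fs/2 = 29.85 kHz, appears at 12.5 kHz.
99.4 kHz mod fs = 39.7 kHz.
39.7 kHz > fs/2 = 29.85 kHz, folds to fs − 39.7 kHz = 20 kHz.
Distinct values: {8.5 kHz, 11.8 kHz, 12.2 kHz, 12.5 kHz, 20 kHz}.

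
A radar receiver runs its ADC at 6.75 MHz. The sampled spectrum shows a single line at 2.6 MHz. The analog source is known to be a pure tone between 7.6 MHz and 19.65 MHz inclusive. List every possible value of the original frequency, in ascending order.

9.35 MHz, 10.9 MHz, 16.1 MHz, 17.65 MHz

Frequencies that alias to 2.6 MHz are k·fs ± 2.6 MHz for integer k ≥ 0.
k=0: 2.6 MHz.
k=1: 4.15 MHz, 9.35 MHz.
k=2: 10.9 MHz, 16.1 MHz.
k=3: 17.65 MHz, 22.85 MHz.
k=4: 24.4 MHz, 29.6 MHz.
Within [7.6 MHz, 19.65 MHz]: 9.35 MHz, 10.9 MHz, 16.1 MHz, 17.65 MHz.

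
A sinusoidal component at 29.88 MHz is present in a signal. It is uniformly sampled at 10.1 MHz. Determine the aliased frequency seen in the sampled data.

0.42 MHz

29.88 MHz mod fs = 9.68 MHz.
9.68 MHz > fs/2 = 5.05 MHz, folds to fs − 9.68 MHz = 0.42 MHz.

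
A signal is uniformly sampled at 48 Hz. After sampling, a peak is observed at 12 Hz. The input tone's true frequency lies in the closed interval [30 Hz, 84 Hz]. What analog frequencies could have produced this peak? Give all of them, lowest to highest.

Frequencies that alias to 12 Hz are k·fs ± 12 Hz for integer k ≥ 0.
k=0: 12 Hz.
k=1: 36 Hz, 60 Hz.
k=2: 84 Hz, 108 Hz.
k=3: 132 Hz, 156 Hz.
Within [30 Hz, 84 Hz]: 36 Hz, 60 Hz, 84 Hz.

36 Hz, 60 Hz, 84 Hz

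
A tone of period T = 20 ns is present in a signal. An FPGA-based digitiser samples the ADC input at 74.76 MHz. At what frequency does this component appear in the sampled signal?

24.76 MHz

T = 20 ns → f = 1/T = 50 MHz.
50 MHz > fs/2 = 37.38 MHz, folds to fs − 50 MHz = 24.76 MHz.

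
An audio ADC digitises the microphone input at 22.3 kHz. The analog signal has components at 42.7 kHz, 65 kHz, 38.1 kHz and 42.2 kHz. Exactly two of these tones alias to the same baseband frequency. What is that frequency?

1.9 kHz

fs/2 = 11.15 kHz.
42.7 kHz mod fs = 20.4 kHz.
20.4 kHz > fs/2 = 11.15 kHz, folds to fs − 20.4 kHz = 1.9 kHz.
65 kHz mod fs = 20.4 kHz.
20.4 kHz > fs/2 = 11.15 kHz, folds to fs − 20.4 kHz = 1.9 kHz.
38.1 kHz mod fs = 15.8 kHz.
15.8 kHz > fs/2 = 11.15 kHz, folds to fs − 15.8 kHz = 6.5 kHz.
42.2 kHz mod fs = 19.9 kHz.
19.9 kHz > fs/2 = 11.15 kHz, folds to fs − 19.9 kHz = 2.4 kHz.
42.7 kHz and 65 kHz both map to 1.9 kHz.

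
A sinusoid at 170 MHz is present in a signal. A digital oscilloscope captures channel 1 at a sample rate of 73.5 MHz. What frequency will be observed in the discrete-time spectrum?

170 MHz mod fs = 23 MHz.
23 MHz ≤ fs/2 = 36.75 MHz, appears at 23 MHz.

23 MHz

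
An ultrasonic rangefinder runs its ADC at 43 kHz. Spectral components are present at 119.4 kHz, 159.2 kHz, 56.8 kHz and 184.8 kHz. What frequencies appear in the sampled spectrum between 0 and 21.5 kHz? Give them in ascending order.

9.6 kHz, 12.8 kHz, 13.8 kHz

fs/2 = 21.5 kHz.
119.4 kHz mod fs = 33.4 kHz.
33.4 kHz > fs/2 = 21.5 kHz, folds to fs − 33.4 kHz = 9.6 kHz.
159.2 kHz mod fs = 30.2 kHz.
30.2 kHz > fs/2 = 21.5 kHz, folds to fs − 30.2 kHz = 12.8 kHz.
56.8 kHz mod fs = 13.8 kHz.
13.8 kHz ≤ fs/2 = 21.5 kHz, appears at 13.8 kHz.
184.8 kHz mod fs = 12.8 kHz.
12.8 kHz ≤ fs/2 = 21.5 kHz, appears at 12.8 kHz.
Distinct values: {9.6 kHz, 12.8 kHz, 13.8 kHz}.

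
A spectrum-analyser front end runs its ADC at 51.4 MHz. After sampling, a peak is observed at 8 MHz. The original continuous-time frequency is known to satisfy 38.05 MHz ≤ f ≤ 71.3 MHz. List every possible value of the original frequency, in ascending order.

43.4 MHz, 59.4 MHz

Frequencies that alias to 8 MHz are k·fs ± 8 MHz for integer k ≥ 0.
k=0: 8 MHz.
k=1: 43.4 MHz, 59.4 MHz.
k=2: 94.8 MHz, 110.8 MHz.
Within [38.05 MHz, 71.3 MHz]: 43.4 MHz, 59.4 MHz.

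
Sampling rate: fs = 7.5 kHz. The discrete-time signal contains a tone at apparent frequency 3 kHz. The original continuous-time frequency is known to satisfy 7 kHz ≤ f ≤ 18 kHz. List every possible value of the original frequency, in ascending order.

Frequencies that alias to 3 kHz are k·fs ± 3 kHz for integer k ≥ 0.
k=0: 3 kHz.
k=1: 4.5 kHz, 10.5 kHz.
k=2: 12 kHz, 18 kHz.
k=3: 19.5 kHz, 25.5 kHz.
Within [7 kHz, 18 kHz]: 10.5 kHz, 12 kHz, 18 kHz.

10.5 kHz, 12 kHz, 18 kHz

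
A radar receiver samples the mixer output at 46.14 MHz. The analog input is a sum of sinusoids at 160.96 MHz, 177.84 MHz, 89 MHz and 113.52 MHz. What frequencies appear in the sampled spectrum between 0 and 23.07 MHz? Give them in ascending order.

fs/2 = 23.07 MHz.
160.96 MHz mod fs = 22.54 MHz.
22.54 MHz ≤ fs/2 = 23.07 MHz, appears at 22.54 MHz.
177.84 MHz mod fs = 39.42 MHz.
39.42 MHz > fs/2 = 23.07 MHz, folds to fs − 39.42 MHz = 6.72 MHz.
89 MHz mod fs = 42.86 MHz.
42.86 MHz > fs/2 = 23.07 MHz, folds to fs − 42.86 MHz = 3.28 MHz.
113.52 MHz mod fs = 21.24 MHz.
21.24 MHz ≤ fs/2 = 23.07 MHz, appears at 21.24 MHz.
Distinct values: {3.28 MHz, 6.72 MHz, 21.24 MHz, 22.54 MHz}.

3.28 MHz, 6.72 MHz, 21.24 MHz, 22.54 MHz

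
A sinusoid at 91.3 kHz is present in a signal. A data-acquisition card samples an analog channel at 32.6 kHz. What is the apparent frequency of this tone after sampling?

91.3 kHz mod fs = 26.1 kHz.
26.1 kHz > fs/2 = 16.3 kHz, folds to fs − 26.1 kHz = 6.5 kHz.

6.5 kHz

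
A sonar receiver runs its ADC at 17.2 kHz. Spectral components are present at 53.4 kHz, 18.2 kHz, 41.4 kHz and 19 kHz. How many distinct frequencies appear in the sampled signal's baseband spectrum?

fs/2 = 8.6 kHz.
53.4 kHz mod fs = 1.8 kHz.
1.8 kHz ≤ fs/2 = 8.6 kHz, appears at 1.8 kHz.
18.2 kHz mod fs = 1 kHz.
1 kHz ≤ fs/2 = 8.6 kHz, appears at 1 kHz.
41.4 kHz mod fs = 7 kHz.
7 kHz ≤ fs/2 = 8.6 kHz, appears at 7 kHz.
19 kHz mod fs = 1.8 kHz.
1.8 kHz ≤ fs/2 = 8.6 kHz, appears at 1.8 kHz.
Distinct values: {1 kHz, 1.8 kHz, 7 kHz} → 3.

3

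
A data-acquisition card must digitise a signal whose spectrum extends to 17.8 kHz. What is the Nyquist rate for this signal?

Nyquist rate = 2 × 17.8 kHz = 35.6 kHz.

35.6 kHz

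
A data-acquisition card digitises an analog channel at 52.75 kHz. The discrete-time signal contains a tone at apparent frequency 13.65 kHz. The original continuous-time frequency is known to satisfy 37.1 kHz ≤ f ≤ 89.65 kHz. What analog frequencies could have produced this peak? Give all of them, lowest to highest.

Frequencies that alias to 13.65 kHz are k·fs ± 13.65 kHz for integer k ≥ 0.
k=0: 13.65 kHz.
k=1: 39.1 kHz, 66.4 kHz.
k=2: 91.85 kHz, 119.15 kHz.
Within [37.1 kHz, 89.65 kHz]: 39.1 kHz, 66.4 kHz.

39.1 kHz, 66.4 kHz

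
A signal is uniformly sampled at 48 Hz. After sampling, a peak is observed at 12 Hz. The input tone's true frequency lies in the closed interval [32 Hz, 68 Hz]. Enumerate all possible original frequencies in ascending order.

Frequencies that alias to 12 Hz are k·fs ± 12 Hz for integer k ≥ 0.
k=0: 12 Hz.
k=1: 36 Hz, 60 Hz.
k=2: 84 Hz, 108 Hz.
Within [32 Hz, 68 Hz]: 36 Hz, 60 Hz.

36 Hz, 60 Hz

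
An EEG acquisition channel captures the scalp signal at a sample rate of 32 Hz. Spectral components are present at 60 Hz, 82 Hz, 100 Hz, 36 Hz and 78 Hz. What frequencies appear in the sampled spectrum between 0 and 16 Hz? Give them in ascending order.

fs/2 = 16 Hz.
60 Hz mod fs = 28 Hz.
28 Hz > fs/2 = 16 Hz, folds to fs − 28 Hz = 4 Hz.
82 Hz mod fs = 18 Hz.
18 Hz > fs/2 = 16 Hz, folds to fs − 18 Hz = 14 Hz.
100 Hz mod fs = 4 Hz.
4 Hz ≤ fs/2 = 16 Hz, appears at 4 Hz.
36 Hz mod fs = 4 Hz.
4 Hz ≤ fs/2 = 16 Hz, appears at 4 Hz.
78 Hz mod fs = 14 Hz.
14 Hz ≤ fs/2 = 16 Hz, appears at 14 Hz.
Distinct values: {4 Hz, 14 Hz}.

4 Hz, 14 Hz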